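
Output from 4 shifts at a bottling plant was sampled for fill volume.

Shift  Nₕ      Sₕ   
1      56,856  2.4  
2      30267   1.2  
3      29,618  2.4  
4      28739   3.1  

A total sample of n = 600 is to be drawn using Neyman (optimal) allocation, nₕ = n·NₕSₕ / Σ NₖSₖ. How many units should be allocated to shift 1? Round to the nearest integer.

1: NₕSₕ = 56856·2.4 = 136454.4
2: NₕSₕ = 30267·1.2 = 36320.4
3: NₕSₕ = 29618·2.4 = 71083.2
4: NₕSₕ = 28739·3.1 = 89090.9
Σ NₕSₕ = 332948.9.
n_1 = 600·136454.4/332948.9 = 245.902... → 246.

246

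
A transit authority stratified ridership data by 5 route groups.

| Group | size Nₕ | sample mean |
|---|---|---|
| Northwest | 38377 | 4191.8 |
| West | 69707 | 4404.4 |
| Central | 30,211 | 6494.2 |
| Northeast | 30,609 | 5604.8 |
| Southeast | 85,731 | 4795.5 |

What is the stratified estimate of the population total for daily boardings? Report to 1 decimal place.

Northwest: 38377·4191.8 = 160868708.6
West: 69707·4404.4 = 307017510.8
Central: 30211·6494.2 = 196196276.2
Northeast: 30609·5604.8 = 171557323.2
Southeast: 85731·4795.5 = 411123010.5
τ̂ = Σ Nₕx̄ₕ = 1246762829.3.

1246762829.3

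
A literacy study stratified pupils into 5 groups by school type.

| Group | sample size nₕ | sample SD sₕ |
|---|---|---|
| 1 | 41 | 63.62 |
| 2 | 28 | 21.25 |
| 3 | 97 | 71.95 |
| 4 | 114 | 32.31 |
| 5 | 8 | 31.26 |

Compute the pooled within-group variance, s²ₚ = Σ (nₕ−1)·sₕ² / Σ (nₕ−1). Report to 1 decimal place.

Degrees of freedom: 40 + 27 + 96 + 113 + 7 = 283.
Σ(nₕ−1)sₕ² = 40·4047.5044 + 27·451.5625 + 96·5176.8025 + 113·1043.9361 + 7·977.1876 = 795870.496.
s²ₚ = 795870.496 / 283 = 2812.263... → 2812.3.

2812.3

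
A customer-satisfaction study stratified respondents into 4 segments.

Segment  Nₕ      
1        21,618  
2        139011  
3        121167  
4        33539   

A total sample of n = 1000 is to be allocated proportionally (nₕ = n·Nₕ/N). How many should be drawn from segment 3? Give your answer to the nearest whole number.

384

Share of segment 3 = 121167/315335 = 0.38425.
Allocate 1000 × 0.38425 = 384.248... → 384.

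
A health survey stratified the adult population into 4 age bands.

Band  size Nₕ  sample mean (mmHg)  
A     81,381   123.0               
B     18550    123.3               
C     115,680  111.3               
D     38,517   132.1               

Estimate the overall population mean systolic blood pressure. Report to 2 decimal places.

119.08

x̄_st = (Σ Nₕx̄ₕ) / (Σ Nₕ) = (81381·123.0 + 18550·123.3 + 115680·111.3 + 38517·132.1) / 254128
= 30260357.7 / 254128 = 119.0753... → 119.08.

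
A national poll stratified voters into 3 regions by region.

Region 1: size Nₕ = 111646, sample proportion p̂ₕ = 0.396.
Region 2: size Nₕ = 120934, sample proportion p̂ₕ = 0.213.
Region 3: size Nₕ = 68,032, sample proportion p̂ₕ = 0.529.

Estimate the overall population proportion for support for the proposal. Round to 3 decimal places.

0.352

Wₕ = Nₕ/N with N = 300612: 0.3714, 0.4023, 0.2263.
p̂_st = 0.3714·0.396 + 0.4023·0.213 + 0.2263·0.529 ≈ 0.35248... → 0.352.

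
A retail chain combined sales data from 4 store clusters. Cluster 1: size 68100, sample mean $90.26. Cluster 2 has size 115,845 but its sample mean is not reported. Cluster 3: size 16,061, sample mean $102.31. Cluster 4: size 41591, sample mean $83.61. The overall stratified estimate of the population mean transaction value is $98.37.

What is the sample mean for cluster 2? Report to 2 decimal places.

107.89

Σ Nₕx̄ₕ = N·μ, so 115845·x̄_2 = 241597·98.37 − (68100·90.26 + 16061·102.31 + 41591·83.61).
= 23765896.89 − 11267330.42 = 12498566.47.
x̄_2 = 12498566.47 / 115845 = 107.8904... → 107.89.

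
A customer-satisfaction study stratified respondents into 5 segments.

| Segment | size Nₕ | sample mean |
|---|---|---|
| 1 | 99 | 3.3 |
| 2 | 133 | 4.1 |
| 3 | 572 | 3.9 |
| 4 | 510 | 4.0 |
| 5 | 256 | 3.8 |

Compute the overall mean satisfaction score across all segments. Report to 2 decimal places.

N = 99 + 133 + 572 + 510 + 256 = 1570.
Weight each subgroup mean by Nₕ/N and sum.
Σ Nₕx̄ₕ = 99·3.3 + 133·4.1 + 572·3.9 + 510·4.0 + 256·3.8 = 326.7 + 545.3 + 2230.8 + 2040 + 972.8 = 6115.6.
Divide by N: 6115.6 / 1570 = 3.8953... → 3.90.

3.90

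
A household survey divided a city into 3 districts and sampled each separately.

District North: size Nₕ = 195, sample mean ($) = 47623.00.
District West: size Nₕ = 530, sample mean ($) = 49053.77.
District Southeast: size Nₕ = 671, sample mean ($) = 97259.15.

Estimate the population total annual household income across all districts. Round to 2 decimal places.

100545872.75

Population total = Σ Nₕ·x̄ₕ (each stratum's size times its mean).
195·47623.00 + 530·49053.77 + 671·97259.15 = 9286485 + 25998498.1 + 65260889.65 = 100545872.75.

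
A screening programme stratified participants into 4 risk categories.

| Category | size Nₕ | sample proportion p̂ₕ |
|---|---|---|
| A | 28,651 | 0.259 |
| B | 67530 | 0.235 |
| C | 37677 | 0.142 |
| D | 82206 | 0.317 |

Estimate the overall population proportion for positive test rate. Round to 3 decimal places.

Wₕ = Nₕ/N with N = 216064: 0.1326, 0.3125, 0.1744, 0.3805.
p̂_st = 0.1326·0.259 + 0.3125·0.235 + 0.1744·0.142 + 0.3805·0.317 ≈ 0.25316... → 0.253.

0.253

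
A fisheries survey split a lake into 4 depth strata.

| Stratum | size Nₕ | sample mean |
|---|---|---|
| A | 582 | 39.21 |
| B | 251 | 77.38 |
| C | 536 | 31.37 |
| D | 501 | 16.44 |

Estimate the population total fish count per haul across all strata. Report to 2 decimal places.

67293.36

Estimate total by summing Nₕ·x̄ₕ over strata.
582·39.21 + 251·77.38 + 536·31.37 + 501·16.44 = 22820.22 + 19422.38 + 16814.32 + 8236.44 = 67293.36.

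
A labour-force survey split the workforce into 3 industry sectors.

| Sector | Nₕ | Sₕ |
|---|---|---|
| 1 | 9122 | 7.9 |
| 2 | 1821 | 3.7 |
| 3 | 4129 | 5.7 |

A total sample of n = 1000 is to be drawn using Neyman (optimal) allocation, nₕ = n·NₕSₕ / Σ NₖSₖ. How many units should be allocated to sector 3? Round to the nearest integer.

Σ NₕSₕ = 9122·7.9 + 1821·3.7 + 4129·5.7 = 102336.8.
Share for 3: 23535.3/102336.8 = 0.22998.
n_3 = 1000 × 0.22998 = 229.979... → 230.

230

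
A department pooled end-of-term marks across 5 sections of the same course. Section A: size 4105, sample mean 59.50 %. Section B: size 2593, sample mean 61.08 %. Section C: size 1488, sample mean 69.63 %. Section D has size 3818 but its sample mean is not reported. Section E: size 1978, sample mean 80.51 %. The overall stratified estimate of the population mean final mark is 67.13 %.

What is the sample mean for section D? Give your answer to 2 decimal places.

Σ Nₕx̄ₕ = N·μ, so 3818·x̄_D = 13982·67.13 − (4105·59.50 + 2593·61.08 + 1488·69.63 + 1978·80.51).
= 938611.66 − 665486.16 = 273125.5.
x̄_D = 273125.5 / 3818 = 71.5363... → 71.54.

71.54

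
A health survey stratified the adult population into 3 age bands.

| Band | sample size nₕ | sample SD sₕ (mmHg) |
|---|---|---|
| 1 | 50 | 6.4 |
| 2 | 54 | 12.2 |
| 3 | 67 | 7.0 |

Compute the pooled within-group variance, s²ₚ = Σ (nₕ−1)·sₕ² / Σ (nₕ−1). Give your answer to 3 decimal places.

Degrees of freedom: 49 + 53 + 66 = 168.
Σ(nₕ−1)sₕ² = 49·40.96 + 53·148.84 + 66·49 = 13129.56.
s²ₚ = 13129.56 / 168 = 78.15214... → 78.152.

78.152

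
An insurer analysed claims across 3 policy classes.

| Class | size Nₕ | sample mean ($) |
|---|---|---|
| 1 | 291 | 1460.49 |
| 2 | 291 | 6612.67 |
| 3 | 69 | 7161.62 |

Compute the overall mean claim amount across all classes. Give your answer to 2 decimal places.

4367.81

N = 651; weights Wₕ = Nₕ/N = (0.4470, 0.4470, 0.1060).
x̄_st = Σ Wₕ·x̄ₕ = 0.4470·1460.49 + 0.4470·6612.67 + 0.1060·7161.62 ≈ 4367.8054...
→ 4367.81.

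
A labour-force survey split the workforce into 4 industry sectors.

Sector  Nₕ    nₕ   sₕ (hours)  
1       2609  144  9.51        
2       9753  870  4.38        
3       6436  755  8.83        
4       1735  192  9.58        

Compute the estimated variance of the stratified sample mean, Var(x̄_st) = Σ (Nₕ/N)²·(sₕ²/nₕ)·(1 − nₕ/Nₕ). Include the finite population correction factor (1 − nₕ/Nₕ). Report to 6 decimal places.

N = 20533. Term for each stratum: Wₕ²sₕ²/nₕ·(1−nₕ/Nₕ).
Var(x̄_st) = 0.009580424 + 0.004531292 + 0.008955925 + 0.003035221 = 0.026102863 → 0.026103.

0.026103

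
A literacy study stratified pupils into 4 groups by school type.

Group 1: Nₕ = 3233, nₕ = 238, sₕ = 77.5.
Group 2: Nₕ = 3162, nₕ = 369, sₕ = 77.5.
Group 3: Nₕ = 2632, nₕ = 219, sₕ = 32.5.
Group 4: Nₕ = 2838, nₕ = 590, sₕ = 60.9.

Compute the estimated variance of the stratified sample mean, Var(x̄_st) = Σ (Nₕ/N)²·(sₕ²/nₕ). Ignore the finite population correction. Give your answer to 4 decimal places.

N = 11865; Wₕ = Nₕ/N.
group 1: (3233/11865)²·77.5²/238 = 1.8737100
group 2: (3162/11865)²·77.5²/369 = 1.1560198
group 3: (2632/11865)²·32.5²/219 = 0.2373334
group 4: (2838/11865)²·60.9²/590 = 0.3596432
Sum = 3.6267065 → 3.6267.

3.6267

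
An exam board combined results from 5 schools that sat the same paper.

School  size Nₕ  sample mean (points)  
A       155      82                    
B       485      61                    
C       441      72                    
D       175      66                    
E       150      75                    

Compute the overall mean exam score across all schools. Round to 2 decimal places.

N = 1406; weights Wₕ = Nₕ/N = (0.1102, 0.3450, 0.3137, 0.1245, 0.1067).
x̄_st = Σ Wₕ·x̄ₕ = 0.1102·82 + 0.3450·61 + 0.3137·72 + 0.1245·66 + 0.1067·75 ≈ 68.8812...
→ 68.88.

68.88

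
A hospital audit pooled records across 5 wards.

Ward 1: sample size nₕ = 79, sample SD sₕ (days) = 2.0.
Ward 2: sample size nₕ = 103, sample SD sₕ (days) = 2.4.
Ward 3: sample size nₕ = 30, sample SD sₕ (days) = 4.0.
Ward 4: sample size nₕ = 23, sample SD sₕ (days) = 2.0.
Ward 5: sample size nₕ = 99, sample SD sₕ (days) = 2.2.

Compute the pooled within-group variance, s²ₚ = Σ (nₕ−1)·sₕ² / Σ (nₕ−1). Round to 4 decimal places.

5.8536

Degrees of freedom: 78 + 102 + 29 + 22 + 98 = 329.
Σ(nₕ−1)sₕ² = 78·4 + 102·5.76 + 29·16 + 22·4 + 98·4.84 = 1925.84.
s²ₚ = 1925.84 / 329 = 5.853617... → 5.8536.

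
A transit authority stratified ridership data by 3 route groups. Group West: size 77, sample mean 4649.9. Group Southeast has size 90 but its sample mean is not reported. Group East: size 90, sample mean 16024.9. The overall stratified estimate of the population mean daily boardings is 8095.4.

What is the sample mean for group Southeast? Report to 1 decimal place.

N = 77 + 90 + 90 = 257.
Overall total = μ·N = 8095.4·257 = 2080517.8.
Subtract the known strata: 77·4649.9 + 90·16024.9 = 1800283.3.
Remaining total for group Southeast: 2080517.8 − 1800283.3 = 280234.5.
Divide by its size: 280234.5 / 90 = 3113.717... → 3113.7.

3113.7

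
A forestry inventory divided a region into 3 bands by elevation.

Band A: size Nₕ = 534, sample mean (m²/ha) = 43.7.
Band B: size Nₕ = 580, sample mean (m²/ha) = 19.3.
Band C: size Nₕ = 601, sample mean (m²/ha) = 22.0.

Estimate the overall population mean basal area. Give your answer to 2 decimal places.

27.84

N = 534 + 580 + 601 = 1715.
The stratified mean weights each stratum mean by its population share Nₕ/N.
Σ Nₕx̄ₕ = 534·43.7 + 580·19.3 + 601·22.0 = 23335.8 + 11194 + 13222 = 47751.8.
Divide by N: 47751.8 / 1715 = 27.8436... → 27.84.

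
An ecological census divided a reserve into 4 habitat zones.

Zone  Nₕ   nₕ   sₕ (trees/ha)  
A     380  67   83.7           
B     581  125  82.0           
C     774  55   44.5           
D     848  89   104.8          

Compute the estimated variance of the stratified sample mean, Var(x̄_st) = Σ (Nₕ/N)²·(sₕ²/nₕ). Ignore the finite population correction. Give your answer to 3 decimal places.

N = 2583. Term for each stratum: Wₕ²sₕ²/nₕ.
Var(x̄_st) = 2.263052 + 2.721580 + 3.232886 + 13.300729 = 21.518248 → 21.518.

21.518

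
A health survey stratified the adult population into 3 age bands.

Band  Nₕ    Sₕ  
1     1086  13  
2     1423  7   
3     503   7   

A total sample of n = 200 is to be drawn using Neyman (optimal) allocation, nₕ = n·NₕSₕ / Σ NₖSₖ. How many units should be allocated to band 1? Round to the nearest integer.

Σ NₕSₕ = 1086·13 + 1423·7 + 503·7 = 27600.
Share for 1: 14118/27600 = 0.51152.
n_1 = 200 × 0.51152 = 102.304... → 102.

102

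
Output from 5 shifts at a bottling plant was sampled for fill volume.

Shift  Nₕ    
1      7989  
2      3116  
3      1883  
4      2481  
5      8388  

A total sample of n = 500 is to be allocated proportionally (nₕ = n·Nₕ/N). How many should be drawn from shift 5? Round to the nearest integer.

176

Share of shift 5 = 8388/23857 = 0.35159.
Allocate 500 × 0.35159 = 175.797... → 176.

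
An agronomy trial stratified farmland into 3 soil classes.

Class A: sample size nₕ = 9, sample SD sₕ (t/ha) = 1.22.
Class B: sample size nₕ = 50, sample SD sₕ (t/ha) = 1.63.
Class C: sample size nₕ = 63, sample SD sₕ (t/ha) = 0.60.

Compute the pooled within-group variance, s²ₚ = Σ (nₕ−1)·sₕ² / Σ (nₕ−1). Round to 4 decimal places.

A: (9−1)·1.22² = 8·1.4884 = 11.9072
B: (50−1)·1.63² = 49·2.6569 = 130.1881
C: (63−1)·0.60² = 62·0.36 = 22.32
Numerator = 164.4153; denominator = Σ(nₕ−1) = 119.
s²ₚ = 164.4153/119 = 1.381641... → 1.3816.

1.3816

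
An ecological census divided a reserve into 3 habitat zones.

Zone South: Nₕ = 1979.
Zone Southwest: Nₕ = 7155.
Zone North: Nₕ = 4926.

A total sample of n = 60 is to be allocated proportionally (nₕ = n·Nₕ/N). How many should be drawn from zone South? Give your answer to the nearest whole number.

N = 1979 + 7155 + 4926 = 14060.
n_South = 60·1979/14060 = 8.445... → 8.

8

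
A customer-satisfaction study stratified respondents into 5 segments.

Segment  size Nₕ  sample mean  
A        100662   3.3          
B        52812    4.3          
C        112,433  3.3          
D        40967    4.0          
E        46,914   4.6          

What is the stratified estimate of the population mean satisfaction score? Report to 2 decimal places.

3.70

x̄_st = (Σ Nₕx̄ₕ) / (Σ Nₕ) = (100662·3.3 + 52812·4.3 + 112433·3.3 + 40967·4.0 + 46914·4.6) / 353788
= 1309977.5 / 353788 = 3.7027... → 3.70.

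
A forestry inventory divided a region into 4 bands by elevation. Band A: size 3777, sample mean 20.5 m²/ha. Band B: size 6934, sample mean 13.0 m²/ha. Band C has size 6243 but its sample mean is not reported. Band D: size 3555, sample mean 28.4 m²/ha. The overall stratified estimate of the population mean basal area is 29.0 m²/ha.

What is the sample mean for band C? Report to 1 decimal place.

52.3

Σ Nₕx̄ₕ = N·μ, so 6243·x̄_C = 20509·29.0 − (3777·20.5 + 6934·13.0 + 3555·28.4).
= 594761 − 268532.5 = 326228.5.
x̄_C = 326228.5 / 6243 = 52.255... → 52.3.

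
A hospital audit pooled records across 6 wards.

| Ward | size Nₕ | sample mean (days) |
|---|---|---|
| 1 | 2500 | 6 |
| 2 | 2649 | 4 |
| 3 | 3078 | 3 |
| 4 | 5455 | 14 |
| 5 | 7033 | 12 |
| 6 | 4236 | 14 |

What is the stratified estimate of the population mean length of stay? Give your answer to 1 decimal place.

N = 24951; weights Wₕ = Nₕ/N = (0.1002, 0.1062, 0.1234, 0.2186, 0.2819, 0.1698).
x̄_st = Σ Wₕ·x̄ₕ = 0.1002·6 + 0.1062·4 + 0.1234·3 + 0.2186·14 + 0.2819·12 + 0.1698·14 ≈ 10.216...
→ 10.2.

10.2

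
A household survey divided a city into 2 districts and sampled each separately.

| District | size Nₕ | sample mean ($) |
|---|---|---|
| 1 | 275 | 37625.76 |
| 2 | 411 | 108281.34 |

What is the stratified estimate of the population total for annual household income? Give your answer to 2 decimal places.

Estimate total by summing Nₕ·x̄ₕ over strata.
275·37625.76 + 411·108281.34 = 10347084 + 44503630.74 = 54850714.74.

54850714.74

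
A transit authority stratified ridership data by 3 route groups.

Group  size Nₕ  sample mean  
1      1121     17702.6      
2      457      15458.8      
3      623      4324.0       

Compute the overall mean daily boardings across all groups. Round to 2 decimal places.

13449.86

N = 2201; weights Wₕ = Nₕ/N = (0.5093, 0.2076, 0.2831).
x̄_st = Σ Wₕ·x̄ₕ = 0.5093·17702.6 + 0.2076·15458.8 + 0.2831·4324.0 ≈ 13449.8583...
→ 13449.86.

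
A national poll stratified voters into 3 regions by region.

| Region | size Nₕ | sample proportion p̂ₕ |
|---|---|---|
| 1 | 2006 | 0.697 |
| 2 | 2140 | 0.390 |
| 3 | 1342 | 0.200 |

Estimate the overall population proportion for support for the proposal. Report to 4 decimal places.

0.4558

N = 2006 + 2140 + 1342 = 5488.
Overall proportion = Σ (Nₕ/N)·p̂ₕ.
Σ Nₕp̂ₕ = 1398.182 + 834.6 + 268.4 = 2501.182.
2501.182 / 5488 = 0.455755... → 0.4558.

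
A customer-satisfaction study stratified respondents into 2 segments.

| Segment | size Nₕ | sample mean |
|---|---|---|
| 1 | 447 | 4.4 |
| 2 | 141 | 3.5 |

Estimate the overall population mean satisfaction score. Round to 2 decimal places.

4.18

x̄_st = (Σ Nₕx̄ₕ) / (Σ Nₕ) = (447·4.4 + 141·3.5) / 588
= 2460.3 / 588 = 4.1842... → 4.18.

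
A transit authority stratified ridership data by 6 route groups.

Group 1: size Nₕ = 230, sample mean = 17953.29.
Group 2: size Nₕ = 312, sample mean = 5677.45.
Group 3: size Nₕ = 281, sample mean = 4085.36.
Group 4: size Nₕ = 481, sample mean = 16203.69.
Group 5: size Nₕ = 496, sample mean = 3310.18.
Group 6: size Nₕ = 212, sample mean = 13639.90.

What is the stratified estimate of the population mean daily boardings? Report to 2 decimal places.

x̄_st = (Σ Nₕx̄ₕ) / (Σ Nₕ) = (230·17953.29 + 312·5677.45 + 281·4085.36 + 481·16203.69 + 496·3310.18 + 212·13639.90) / 2012
= 19376090.23 / 2012 = 9630.2635... → 9630.26.

9630.26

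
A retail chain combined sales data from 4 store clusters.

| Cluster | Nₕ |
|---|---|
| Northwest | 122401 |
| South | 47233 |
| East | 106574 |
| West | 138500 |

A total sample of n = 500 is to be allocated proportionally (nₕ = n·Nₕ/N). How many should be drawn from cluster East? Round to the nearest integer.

Share of cluster East = 106574/414708 = 0.25699.
Allocate 500 × 0.25699 = 128.493... → 128.

128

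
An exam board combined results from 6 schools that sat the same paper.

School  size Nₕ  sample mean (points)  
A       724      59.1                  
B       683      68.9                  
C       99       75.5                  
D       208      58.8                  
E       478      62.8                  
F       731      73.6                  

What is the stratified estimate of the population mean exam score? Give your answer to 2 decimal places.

66.16

x̄_st = (Σ Nₕx̄ₕ) / (Σ Nₕ) = (724·59.1 + 683·68.9 + 99·75.5 + 208·58.8 + 478·62.8 + 731·73.6) / 2923
= 193372 / 2923 = 66.1553... → 66.16.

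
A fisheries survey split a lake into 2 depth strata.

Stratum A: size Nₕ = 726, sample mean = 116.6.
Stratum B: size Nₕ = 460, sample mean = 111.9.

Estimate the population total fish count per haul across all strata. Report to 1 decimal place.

136125.6

Population total = Σ Nₕ·x̄ₕ (each stratum's size times its mean).
726·116.6 + 460·111.9 = 84651.6 + 51474 = 136125.6.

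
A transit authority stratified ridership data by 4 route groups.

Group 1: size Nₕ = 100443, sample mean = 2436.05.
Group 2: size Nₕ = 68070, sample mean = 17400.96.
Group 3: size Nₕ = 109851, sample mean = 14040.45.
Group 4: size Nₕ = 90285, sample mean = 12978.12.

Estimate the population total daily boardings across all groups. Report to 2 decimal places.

4143254554.50

Population total = Σ Nₕ·x̄ₕ (each stratum's size times its mean).
100443·2436.05 + 68070·17400.96 + 109851·14040.45 + 90285·12978.12 = 244684170.15 + 1184483347.2 + 1542357472.95 + 1171729564.2 = 4143254554.50.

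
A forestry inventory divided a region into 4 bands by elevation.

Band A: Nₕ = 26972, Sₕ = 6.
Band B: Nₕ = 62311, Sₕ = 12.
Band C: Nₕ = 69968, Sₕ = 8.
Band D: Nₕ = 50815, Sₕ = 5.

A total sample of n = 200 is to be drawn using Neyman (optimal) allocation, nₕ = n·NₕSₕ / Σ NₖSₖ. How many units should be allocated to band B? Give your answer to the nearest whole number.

87

Σ NₕSₕ = 26972·6 + 62311·12 + 69968·8 + 50815·5 = 1723383.
Share for B: 747732/1723383 = 0.43387.
n_B = 200 × 0.43387 = 86.775... → 87.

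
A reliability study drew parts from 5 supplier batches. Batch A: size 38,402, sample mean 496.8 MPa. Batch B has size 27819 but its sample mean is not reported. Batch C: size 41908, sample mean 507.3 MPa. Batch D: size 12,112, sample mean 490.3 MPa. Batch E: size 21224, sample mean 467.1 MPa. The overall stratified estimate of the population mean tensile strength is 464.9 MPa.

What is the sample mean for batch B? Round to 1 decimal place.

344.3

N = 38402 + 27819 + 41908 + 12112 + 21224 = 141465.
Overall total = μ·N = 464.9·141465 = 65767078.5.
Subtract the known strata: 38402·496.8 + 41908·507.3 + 12112·490.3 + 21224·467.1 = 56190286.
Remaining total for batch B: 65767078.5 − 56190286 = 9576792.5.
Divide by its size: 9576792.5 / 27819 = 344.254... → 344.3.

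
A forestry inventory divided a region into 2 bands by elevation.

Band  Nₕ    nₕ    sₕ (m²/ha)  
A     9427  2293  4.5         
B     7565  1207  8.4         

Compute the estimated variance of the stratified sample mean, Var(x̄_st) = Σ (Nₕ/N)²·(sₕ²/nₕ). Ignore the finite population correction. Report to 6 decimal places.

0.014305

N = 16992; Wₕ = Nₕ/N.
band A: (9427/16992)²·4.5²/2293 = 0.002718185
band B: (7565/16992)²·8.4²/1207 = 0.011587244
Sum = 0.014305429 → 0.014305.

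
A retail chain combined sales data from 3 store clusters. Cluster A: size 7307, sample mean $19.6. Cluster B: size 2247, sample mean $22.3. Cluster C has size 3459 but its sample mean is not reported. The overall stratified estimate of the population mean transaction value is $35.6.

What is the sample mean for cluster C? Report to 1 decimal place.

N = 7307 + 2247 + 3459 = 13013.
Overall total = μ·N = 35.6·13013 = 463262.8.
Subtract the known strata: 7307·19.6 + 2247·22.3 = 193325.3.
Remaining total for cluster C: 463262.8 − 193325.3 = 269937.5.
Divide by its size: 269937.5 / 3459 = 78.039... → 78.0.

78.0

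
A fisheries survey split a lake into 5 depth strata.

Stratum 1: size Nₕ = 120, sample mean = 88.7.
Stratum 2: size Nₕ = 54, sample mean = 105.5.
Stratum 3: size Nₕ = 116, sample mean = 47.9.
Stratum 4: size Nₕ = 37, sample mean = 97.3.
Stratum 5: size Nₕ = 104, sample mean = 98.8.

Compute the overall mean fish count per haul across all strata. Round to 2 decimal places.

x̄_st = (Σ Nₕx̄ₕ) / (Σ Nₕ) = (120·88.7 + 54·105.5 + 116·47.9 + 37·97.3 + 104·98.8) / 431
= 35772.7 / 431 = 82.9993... → 83.00.

83.00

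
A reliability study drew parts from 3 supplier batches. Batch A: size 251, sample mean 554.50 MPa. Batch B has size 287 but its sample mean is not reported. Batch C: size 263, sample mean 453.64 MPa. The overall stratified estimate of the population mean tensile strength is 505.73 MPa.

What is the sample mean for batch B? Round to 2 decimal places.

N = 251 + 287 + 263 = 801.
Overall total = μ·N = 505.73·801 = 405089.73.
Subtract the known strata: 251·554.50 + 263·453.64 = 258486.82.
Remaining total for batch B: 405089.73 − 258486.82 = 146602.91.
Divide by its size: 146602.91 / 287 = 510.8115... → 510.81.

510.81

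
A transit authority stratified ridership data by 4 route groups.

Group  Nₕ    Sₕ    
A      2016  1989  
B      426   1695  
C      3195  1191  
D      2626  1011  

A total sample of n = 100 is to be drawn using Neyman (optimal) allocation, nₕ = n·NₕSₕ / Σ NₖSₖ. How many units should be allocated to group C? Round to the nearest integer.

34

Σ NₕSₕ = 2016·1989 + 426·1695 + 3195·1191 + 2626·1011 = 11192025.
Share for C: 3805245/11192025 = 0.34000.
n_C = 100 × 0.34000 = 34.000... → 34.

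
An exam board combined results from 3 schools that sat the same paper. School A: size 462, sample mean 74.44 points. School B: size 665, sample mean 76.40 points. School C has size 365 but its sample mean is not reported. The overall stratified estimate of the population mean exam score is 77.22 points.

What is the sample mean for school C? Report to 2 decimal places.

82.23

N = 462 + 665 + 365 = 1492.
Overall total = μ·N = 77.22·1492 = 115212.24.
Subtract the known strata: 462·74.44 + 665·76.40 = 85197.28.
Remaining total for school C: 115212.24 − 85197.28 = 30014.96.
Divide by its size: 30014.96 / 365 = 82.2328... → 82.23.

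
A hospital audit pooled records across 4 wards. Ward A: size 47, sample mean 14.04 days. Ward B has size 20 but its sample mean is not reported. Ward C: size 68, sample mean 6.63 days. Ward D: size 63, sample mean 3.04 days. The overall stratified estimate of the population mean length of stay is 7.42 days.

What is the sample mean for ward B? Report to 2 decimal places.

Σ Nₕx̄ₕ = N·μ, so 20·x̄_B = 198·7.42 − (47·14.04 + 68·6.63 + 63·3.04).
= 1469.16 − 1302.24 = 166.92.
x̄_B = 166.92 / 20 = 8.346 → 8.35.

8.35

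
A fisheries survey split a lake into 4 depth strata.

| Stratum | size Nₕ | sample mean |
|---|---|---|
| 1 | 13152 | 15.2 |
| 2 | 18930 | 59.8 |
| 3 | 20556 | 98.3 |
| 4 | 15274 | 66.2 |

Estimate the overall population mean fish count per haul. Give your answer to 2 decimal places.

N = 13152 + 18930 + 20556 + 15274 = 67912.
Weight each subgroup mean by Nₕ/N and sum.
Σ Nₕx̄ₕ = 13152·15.2 + 18930·59.8 + 20556·98.3 + 15274·66.2 = 199910.4 + 1132014 + 2020654.8 + 1011138.8 = 4363718.
Divide by N: 4363718 / 67912 = 64.2555... → 64.26.

64.26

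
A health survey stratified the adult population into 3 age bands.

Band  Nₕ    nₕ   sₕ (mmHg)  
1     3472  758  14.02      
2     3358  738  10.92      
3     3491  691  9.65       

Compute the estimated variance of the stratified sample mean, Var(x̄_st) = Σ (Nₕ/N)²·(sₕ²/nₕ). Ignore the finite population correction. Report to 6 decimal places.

N = 10321; Wₕ = Nₕ/N.
band 1: (3472/10321)²·14.02²/758 = 0.029345580
band 2: (3358/10321)²·10.92²/738 = 0.017104357
band 3: (3491/10321)²·9.65²/691 = 0.015418166
Sum = 0.061868103 → 0.061868.

0.061868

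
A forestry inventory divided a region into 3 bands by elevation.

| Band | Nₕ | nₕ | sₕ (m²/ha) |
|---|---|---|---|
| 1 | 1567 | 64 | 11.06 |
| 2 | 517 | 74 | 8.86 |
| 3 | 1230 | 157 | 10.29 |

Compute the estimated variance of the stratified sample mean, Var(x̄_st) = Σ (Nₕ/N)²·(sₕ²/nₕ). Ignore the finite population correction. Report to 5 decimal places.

N = 3314. Term for each stratum: Wₕ²sₕ²/nₕ.
Var(x̄_st) = 0.42732988 + 0.02581736 + 0.09290441 = 0.54605165 → 0.54605.

0.54605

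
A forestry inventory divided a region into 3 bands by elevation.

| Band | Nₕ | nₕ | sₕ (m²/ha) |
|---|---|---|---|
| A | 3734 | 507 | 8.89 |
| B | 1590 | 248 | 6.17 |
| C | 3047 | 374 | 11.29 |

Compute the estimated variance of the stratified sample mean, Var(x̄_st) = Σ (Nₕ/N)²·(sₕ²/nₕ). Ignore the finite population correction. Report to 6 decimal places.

N = 8371. Term for each stratum: Wₕ²sₕ²/nₕ.
Var(x̄_st) = 0.031016266 + 0.005538067 + 0.045155069 = 0.081709401 → 0.081709.

0.081709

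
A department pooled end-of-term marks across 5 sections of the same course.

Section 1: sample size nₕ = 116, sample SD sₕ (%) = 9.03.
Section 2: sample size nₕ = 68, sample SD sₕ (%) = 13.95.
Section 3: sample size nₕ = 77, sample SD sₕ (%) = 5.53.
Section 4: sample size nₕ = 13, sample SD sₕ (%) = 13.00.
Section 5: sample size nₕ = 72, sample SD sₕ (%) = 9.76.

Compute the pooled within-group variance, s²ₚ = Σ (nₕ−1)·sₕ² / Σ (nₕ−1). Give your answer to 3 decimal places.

98.331

Degrees of freedom: 115 + 67 + 76 + 12 + 71 = 341.
Σ(nₕ−1)sₕ² = 115·81.5409 + 67·194.6025 + 76·30.5809 + 12·169 + 71·95.2576 = 33531.009.
s²ₚ = 33531.009 / 341 = 98.33140... → 98.331.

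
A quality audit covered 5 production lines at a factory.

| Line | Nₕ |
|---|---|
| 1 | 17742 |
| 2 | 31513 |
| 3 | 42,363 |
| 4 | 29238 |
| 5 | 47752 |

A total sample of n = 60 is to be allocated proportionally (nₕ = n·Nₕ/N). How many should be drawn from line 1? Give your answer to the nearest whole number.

N = 17742 + 31513 + 42363 + 29238 + 47752 = 168608.
n_1 = 60·17742/168608 = 6.314... → 6.

6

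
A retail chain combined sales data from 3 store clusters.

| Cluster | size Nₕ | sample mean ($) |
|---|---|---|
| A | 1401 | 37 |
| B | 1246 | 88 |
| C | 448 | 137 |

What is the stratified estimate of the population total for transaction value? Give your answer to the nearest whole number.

222861

Estimate total by summing Nₕ·x̄ₕ over strata.
1401·37 + 1246·88 + 448·137 = 51837 + 109648 + 61376 = 222861.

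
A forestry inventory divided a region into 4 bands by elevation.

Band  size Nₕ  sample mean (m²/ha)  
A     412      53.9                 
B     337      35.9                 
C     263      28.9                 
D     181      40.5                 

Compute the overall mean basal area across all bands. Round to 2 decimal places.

N = 412 + 337 + 263 + 181 = 1193.
The stratified mean weights each stratum mean by its population share Nₕ/N.
Σ Nₕx̄ₕ = 412·53.9 + 337·35.9 + 263·28.9 + 181·40.5 = 22206.8 + 12098.3 + 7600.7 + 7330.5 = 49236.3.
Divide by N: 49236.3 / 1193 = 41.2710... → 41.27.

41.27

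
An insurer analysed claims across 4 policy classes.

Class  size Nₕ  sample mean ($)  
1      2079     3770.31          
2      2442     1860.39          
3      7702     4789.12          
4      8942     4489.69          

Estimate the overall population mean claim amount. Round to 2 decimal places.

4224.62

N = 21165; weights Wₕ = Nₕ/N = (0.0982, 0.1154, 0.3639, 0.4225).
x̄_st = Σ Wₕ·x̄ₕ = 0.0982·3770.31 + 0.1154·1860.39 + 0.3639·4789.12 + 0.4225·4489.69 ≈ 4224.6235...
→ 4224.62.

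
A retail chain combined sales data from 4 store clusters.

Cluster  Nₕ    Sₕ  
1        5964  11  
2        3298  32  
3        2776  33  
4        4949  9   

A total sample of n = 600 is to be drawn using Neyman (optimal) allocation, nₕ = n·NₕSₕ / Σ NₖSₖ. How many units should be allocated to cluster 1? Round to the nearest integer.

1: NₕSₕ = 5964·11 = 65604
2: NₕSₕ = 3298·32 = 105536
3: NₕSₕ = 2776·33 = 91608
4: NₕSₕ = 4949·9 = 44541
Σ NₕSₕ = 307289.
n_1 = 600·65604/307289 = 128.096... → 128.

128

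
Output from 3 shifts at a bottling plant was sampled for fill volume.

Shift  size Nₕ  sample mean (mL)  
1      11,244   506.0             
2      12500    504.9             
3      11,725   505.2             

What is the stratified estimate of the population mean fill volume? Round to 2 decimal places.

N = 11244 + 12500 + 11725 = 35469.
Weight each subgroup mean by Nₕ/N and sum.
Σ Nₕx̄ₕ = 11244·506.0 + 12500·504.9 + 11725·505.2 = 5689464 + 6311250 + 5923470 = 17924184.
Divide by N: 17924184 / 35469 = 505.3479... → 505.35.

505.35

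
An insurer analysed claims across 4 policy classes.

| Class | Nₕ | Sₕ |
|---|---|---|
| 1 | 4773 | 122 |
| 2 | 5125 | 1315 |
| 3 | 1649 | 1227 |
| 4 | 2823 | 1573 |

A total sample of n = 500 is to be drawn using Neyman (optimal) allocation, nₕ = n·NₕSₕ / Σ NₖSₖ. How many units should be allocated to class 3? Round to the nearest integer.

73

1: NₕSₕ = 4773·122 = 582306
2: NₕSₕ = 5125·1315 = 6739375
3: NₕSₕ = 1649·1227 = 2023323
4: NₕSₕ = 2823·1573 = 4440579
Σ NₕSₕ = 13785583.
n_3 = 500·2023323/13785583 = 73.385... → 73.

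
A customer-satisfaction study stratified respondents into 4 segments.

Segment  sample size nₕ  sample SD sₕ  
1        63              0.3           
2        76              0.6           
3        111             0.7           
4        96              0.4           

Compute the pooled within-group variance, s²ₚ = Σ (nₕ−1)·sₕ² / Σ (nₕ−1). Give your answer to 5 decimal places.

1: (63−1)·0.3² = 62·0.09 = 5.58
2: (76−1)·0.6² = 75·0.36 = 27
3: (111−1)·0.7² = 110·0.49 = 53.9
4: (96−1)·0.4² = 95·0.16 = 15.2
Numerator = 101.68; denominator = Σ(nₕ−1) = 342.
s²ₚ = 101.68/342 = 0.2973099... → 0.29731.

0.29731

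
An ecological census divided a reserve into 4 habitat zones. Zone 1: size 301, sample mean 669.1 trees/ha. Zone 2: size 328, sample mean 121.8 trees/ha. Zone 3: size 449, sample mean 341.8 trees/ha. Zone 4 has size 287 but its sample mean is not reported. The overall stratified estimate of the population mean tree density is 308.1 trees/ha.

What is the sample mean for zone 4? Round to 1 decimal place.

Σ Nₕx̄ₕ = N·μ, so 287·x̄_4 = 1365·308.1 − (301·669.1 + 328·121.8 + 449·341.8).
= 420556.5 − 394817.7 = 25738.8.
x̄_4 = 25738.8 / 287 = 89.682... → 89.7.

89.7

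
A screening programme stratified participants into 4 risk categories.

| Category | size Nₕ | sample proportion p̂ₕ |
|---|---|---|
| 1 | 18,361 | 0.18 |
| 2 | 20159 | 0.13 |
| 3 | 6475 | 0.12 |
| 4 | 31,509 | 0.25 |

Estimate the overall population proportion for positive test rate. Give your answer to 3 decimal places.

0.191

N = 18361 + 20159 + 6475 + 31509 = 76504.
Overall proportion = Σ (Nₕ/N)·p̂ₕ.
Σ Nₕp̂ₕ = 3304.98 + 2620.67 + 777 + 7877.25 = 14579.9.
14579.9 / 76504 = 0.19058... → 0.191.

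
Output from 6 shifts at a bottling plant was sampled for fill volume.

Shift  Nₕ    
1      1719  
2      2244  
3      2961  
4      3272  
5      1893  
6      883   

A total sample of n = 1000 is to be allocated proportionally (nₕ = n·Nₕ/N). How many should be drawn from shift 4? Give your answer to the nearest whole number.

252

Share of shift 4 = 3272/12972 = 0.25224.
Allocate 1000 × 0.25224 = 252.236... → 252.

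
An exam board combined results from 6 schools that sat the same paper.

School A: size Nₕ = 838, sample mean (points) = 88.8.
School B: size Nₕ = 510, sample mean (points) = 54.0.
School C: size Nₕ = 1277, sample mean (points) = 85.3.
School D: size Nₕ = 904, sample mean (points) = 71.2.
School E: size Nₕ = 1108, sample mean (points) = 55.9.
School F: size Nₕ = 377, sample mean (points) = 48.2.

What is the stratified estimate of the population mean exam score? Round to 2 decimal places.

N = 838 + 510 + 1277 + 904 + 1108 + 377 = 5014.
The stratified mean weights each stratum mean by its population share Nₕ/N.
Σ Nₕx̄ₕ = 838·88.8 + 510·54.0 + 1277·85.3 + 904·71.2 + 1108·55.9 + 377·48.2 = 74414.4 + 27540 + 108928.1 + 64364.8 + 61937.2 + 18171.4 = 355355.9.
Divide by N: 355355.9 / 5014 = 70.8727... → 70.87.

70.87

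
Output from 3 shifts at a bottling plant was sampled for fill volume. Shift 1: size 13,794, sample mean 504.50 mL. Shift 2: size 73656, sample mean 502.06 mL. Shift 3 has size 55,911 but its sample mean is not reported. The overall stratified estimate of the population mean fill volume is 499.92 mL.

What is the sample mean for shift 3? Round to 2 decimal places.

495.97

Σ Nₕx̄ₕ = N·μ, so 55911·x̄_3 = 143361·499.92 − (13794·504.50 + 73656·502.06).
= 71669031.12 − 43938804.36 = 27730226.76.
x̄_3 = 27730226.76 / 55911 = 495.9709... → 495.97.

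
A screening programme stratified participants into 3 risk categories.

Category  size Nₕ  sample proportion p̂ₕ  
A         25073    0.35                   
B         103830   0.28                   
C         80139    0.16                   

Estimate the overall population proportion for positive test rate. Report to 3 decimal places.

0.242

Wₕ = Nₕ/N with N = 209042: 0.1199, 0.4967, 0.3834.
p̂_st = 0.1199·0.35 + 0.4967·0.28 + 0.3834·0.16 ≈ 0.24239... → 0.242.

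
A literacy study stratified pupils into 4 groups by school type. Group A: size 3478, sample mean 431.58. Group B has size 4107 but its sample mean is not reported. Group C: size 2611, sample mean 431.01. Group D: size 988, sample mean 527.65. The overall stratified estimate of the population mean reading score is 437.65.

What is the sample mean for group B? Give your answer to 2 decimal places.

N = 3478 + 4107 + 2611 + 988 = 11184.
Overall total = μ·N = 437.65·11184 = 4894677.6.
Subtract the known strata: 3478·431.58 + 2611·431.01 + 988·527.65 = 3147720.55.
Remaining total for group B: 4894677.6 − 3147720.55 = 1746957.05.
Divide by its size: 1746957.05 / 4107 = 425.3609... → 425.36.

425.36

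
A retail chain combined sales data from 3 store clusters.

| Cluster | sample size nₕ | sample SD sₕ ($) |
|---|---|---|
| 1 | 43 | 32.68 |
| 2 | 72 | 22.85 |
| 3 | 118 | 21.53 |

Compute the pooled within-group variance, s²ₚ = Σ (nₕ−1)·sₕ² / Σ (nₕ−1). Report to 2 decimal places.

592.00

1: (43−1)·32.68² = 42·1067.9824 = 44855.2608
2: (72−1)·22.85² = 71·522.1225 = 37070.6975
3: (118−1)·21.53² = 117·463.5409 = 54234.2853
Numerator = 136160.2436; denominator = Σ(nₕ−1) = 230.
s²ₚ = 136160.2436/230 = 592.0011... → 592.00.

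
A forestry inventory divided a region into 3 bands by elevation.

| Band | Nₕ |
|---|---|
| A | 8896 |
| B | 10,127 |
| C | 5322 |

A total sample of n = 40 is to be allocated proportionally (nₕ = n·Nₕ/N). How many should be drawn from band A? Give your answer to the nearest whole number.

15

N = 8896 + 10127 + 5322 = 24345.
n_A = 40·8896/24345 = 14.617... → 15.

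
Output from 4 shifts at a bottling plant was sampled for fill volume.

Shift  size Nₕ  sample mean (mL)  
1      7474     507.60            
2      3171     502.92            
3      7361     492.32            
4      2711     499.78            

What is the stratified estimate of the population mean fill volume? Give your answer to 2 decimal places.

N = 20717; weights Wₕ = Nₕ/N = (0.3608, 0.1531, 0.3553, 0.1309).
x̄_st = Σ Wₕ·x̄ₕ = 0.3608·507.60 + 0.1531·502.92 + 0.3553·492.32 + 0.1309·499.78 ≈ 500.4312...
→ 500.43.

500.43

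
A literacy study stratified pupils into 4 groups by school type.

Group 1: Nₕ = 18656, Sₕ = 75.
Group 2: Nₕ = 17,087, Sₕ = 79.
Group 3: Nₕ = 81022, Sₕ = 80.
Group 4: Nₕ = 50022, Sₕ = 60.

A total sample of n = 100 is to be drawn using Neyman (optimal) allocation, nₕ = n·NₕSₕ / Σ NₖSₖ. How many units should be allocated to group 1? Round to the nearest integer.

1: NₕSₕ = 18656·75 = 1399200
2: NₕSₕ = 17087·79 = 1349873
3: NₕSₕ = 81022·80 = 6481760
4: NₕSₕ = 50022·60 = 3001320
Σ NₕSₕ = 12232153.
n_1 = 100·1399200/12232153 = 11.439... → 11.

11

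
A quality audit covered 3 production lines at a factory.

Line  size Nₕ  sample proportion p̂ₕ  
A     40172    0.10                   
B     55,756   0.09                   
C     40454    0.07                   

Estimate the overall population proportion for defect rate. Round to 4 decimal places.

0.0870

N = 40172 + 55756 + 40454 = 136382.
Overall proportion = Σ (Nₕ/N)·p̂ₕ.
Σ Nₕp̂ₕ = 4017.2 + 5018.04 + 2831.78 = 11867.02.
11867.02 / 136382 = 0.087013... → 0.0870.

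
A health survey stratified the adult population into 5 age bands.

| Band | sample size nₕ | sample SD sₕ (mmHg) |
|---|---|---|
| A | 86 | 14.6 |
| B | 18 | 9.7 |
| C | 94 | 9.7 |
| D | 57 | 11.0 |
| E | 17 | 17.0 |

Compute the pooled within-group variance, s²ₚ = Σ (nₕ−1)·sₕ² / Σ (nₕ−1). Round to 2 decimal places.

149.32

A: (86−1)·14.6² = 85·213.16 = 18118.6
B: (18−1)·9.7² = 17·94.09 = 1599.53
C: (94−1)·9.7² = 93·94.09 = 8750.37
D: (57−1)·11.0² = 56·121 = 6776
E: (17−1)·17.0² = 16·289 = 4624
Numerator = 39868.5; denominator = Σ(nₕ−1) = 267.
s²ₚ = 39868.5/267 = 149.3202... → 149.32.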